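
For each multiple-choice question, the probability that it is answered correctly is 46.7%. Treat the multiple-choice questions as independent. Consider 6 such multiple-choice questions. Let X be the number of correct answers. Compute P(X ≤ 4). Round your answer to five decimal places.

X ~ Binomial(6, 0.467); P(X ≤ 4) = Σ C(6,k) p^k (1−p)^(6−k) over k:
  k=0: C(6,0)·0.467^0·0.533^6 = 0.0229278
  k=1: C(6,1)·0.467^1·0.533^5 = 0.1205325
  k=2: C(6,2)·0.467^2·0.533^4 = 0.2640182
  k=3: C(6,3)·0.467^3·0.533^3 = 0.3084340
  k=4: C(6,4)·0.467^4·0.533^2 = 0.2026811
Total = 0.9185936

0.91859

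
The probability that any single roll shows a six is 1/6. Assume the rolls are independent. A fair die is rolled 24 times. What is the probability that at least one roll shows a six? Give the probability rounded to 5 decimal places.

0.98742

P(at least one) = 1 − P(none) = 1 − (1 − 0.166667)^24
= 1 − 0.0125791 = 0.9874209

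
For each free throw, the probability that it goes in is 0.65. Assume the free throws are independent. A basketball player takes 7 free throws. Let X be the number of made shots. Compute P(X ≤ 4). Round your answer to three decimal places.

0.468

X ~ Binomial(7, 0.65); P(X ≤ 4) = Σ C(7,k) p^k (1−p)^(7−k) over k:
  k=0: C(7,0)·0.65^0·0.35^7 = 0.00064
  k=1: C(7,1)·0.65^1·0.35^6 = 0.00836
  k=2: C(7,2)·0.65^2·0.35^5 = 0.04660
  k=3: C(7,3)·0.65^3·0.35^4 = 0.14424
  k=4: C(7,4)·0.65^4·0.35^3 = 0.26787
Total = 0.46772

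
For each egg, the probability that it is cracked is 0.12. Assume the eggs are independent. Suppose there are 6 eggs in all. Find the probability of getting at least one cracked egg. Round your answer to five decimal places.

0.53560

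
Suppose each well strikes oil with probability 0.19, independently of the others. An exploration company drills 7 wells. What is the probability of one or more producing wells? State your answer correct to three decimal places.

P(at least one) = 1 − P(none) = 1 − (1 − 0.19)^7
= 1 − 0.22877 = 0.77123

0.771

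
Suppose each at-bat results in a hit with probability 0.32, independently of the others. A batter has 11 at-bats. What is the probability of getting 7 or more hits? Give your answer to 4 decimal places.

0.0309

X ~ Binomial(11, 0.32); P(X ≥ 7) = Σ C(11,k) p^k (1−p)^(11−k) over k:
  k=7: C(11,7)·0.32^7·0.68^4 = 0.024244
  k=8: C(11,8)·0.32^8·0.68^3 = 0.005704
  k=9: C(11,9)·0.32^9·0.68^2 = 0.000895
  k=10: C(11,10)·0.32^10·0.68^1 = 0.000084
  k=11: C(11,11)·0.32^11·0.68^0 = 0.000004
Total = 0.030931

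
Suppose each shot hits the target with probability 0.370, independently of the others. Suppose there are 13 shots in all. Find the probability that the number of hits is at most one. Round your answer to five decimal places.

0.02127

X ~ Binomial(13, 0.37); P(X ≤ 1) = Σ C(13,k) p^k (1−p)^(13−k) over k:
  k=0: C(13,0)·0.37^0·0.63^13 = 0.0024628
  k=1: C(13,1)·0.37^1·0.63^12 = 0.0188032
Total = 0.0212660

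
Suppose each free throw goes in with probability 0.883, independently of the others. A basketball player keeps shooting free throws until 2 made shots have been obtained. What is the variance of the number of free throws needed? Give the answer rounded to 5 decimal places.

0.30012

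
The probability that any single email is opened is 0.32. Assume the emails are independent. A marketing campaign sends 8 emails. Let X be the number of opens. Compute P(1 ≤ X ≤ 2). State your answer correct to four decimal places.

0.4556

X ~ Binomial(8, 0.32); P(1 ≤ X ≤ 2) = Σ C(8,k) p^k (1−p)^(8−k) over k:
  k=1: C(8,1)·0.32^1·0.68^7 = 0.172109
  k=2: C(8,2)·0.32^2·0.68^6 = 0.283473
Total = 0.455581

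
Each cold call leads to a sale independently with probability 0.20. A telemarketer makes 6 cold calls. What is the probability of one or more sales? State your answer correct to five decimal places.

0.73786

P(at least one) = 1 − P(none) = 1 − (1 − 0.20)^6
= 1 − 0.2621440 = 0.7378560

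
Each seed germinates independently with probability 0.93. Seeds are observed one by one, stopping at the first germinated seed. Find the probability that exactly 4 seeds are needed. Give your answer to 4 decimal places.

Geometric (trials to first success), p = 0.93.
P(Y = 4) = (1−p)^3 · p = 0.000343 · 0.93 = 0.000319

0.0003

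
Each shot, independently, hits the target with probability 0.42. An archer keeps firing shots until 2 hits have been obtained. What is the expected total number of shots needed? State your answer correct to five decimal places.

4.76190

Y = total shots until the second success; negative binomial with r=2, p=0.42.
E[Y] = r / p = 2 / 0.42 = 4.7619048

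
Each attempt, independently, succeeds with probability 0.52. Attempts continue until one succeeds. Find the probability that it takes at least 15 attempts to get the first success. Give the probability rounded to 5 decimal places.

Y = number of attempts to the first success; geometric, p = 0.52.
P(Y > 14) = P(first 14 all fail) = (1−p)^14 = 0.0000345

0.00003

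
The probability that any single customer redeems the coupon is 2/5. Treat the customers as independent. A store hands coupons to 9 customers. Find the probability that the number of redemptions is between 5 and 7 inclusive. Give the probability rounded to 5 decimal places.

0.26277

X ~ Binomial(9, 0.40); P(5 ≤ X ≤ 7) = Σ C(9,k) p^k (1−p)^(9−k) over k:
  k=5: C(9,5)·0.40^5·0.60^4 = 0.1672151
  k=6: C(9,6)·0.40^6·0.60^3 = 0.0743178
  k=7: C(9,7)·0.40^7·0.60^2 = 0.0212337
Total = 0.2627666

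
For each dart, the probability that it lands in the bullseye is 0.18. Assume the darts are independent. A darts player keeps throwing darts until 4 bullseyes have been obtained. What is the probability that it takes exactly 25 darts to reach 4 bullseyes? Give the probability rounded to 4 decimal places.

Y = trial on which the fourth success occurs; negative binomial, r=4, p=0.18.
P(Y=25) = C(24,3) · p^4 · (1−p)^21
= 2024 · 0.0010498 · 0.015491 = 0.032915

0.0329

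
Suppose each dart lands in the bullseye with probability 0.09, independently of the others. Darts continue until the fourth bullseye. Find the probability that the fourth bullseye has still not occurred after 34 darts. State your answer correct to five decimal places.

Needing more than 34 darts ⇔ fewer than 4 successes in the first 34. With X ~ Binomial(34, 0.09), P(Y > 34) = P(X ≤ 3).
  k=0: C(34,0)·0.09^0·0.91^34 = 0.0404956
  k=1: C(34,1)·0.09^1·0.91^33 = 0.1361719
  k=2: C(34,2)·0.09^2·0.91^32 = 0.2222145
  k=3: C(34,3)·0.09^3·0.91^31 = 0.2344241
P(X ≤ 3) = 0.6333060

0.63331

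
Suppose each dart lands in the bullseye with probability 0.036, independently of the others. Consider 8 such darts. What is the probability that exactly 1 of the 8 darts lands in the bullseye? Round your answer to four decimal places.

0.2228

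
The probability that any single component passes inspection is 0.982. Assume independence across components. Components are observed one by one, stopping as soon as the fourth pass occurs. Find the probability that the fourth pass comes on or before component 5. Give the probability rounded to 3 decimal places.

0.997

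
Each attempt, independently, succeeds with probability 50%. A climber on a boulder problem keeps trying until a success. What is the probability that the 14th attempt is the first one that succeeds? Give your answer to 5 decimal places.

0.00006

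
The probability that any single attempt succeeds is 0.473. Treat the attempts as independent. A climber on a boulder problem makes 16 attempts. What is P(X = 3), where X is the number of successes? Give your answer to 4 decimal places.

0.0143

X ~ Binomial(n=16, p=0.473).
P(X=3) = C(16,3) · p^3 · (1−p)^13
= 560 · 0.10582 · 0.00024185 = 0.014332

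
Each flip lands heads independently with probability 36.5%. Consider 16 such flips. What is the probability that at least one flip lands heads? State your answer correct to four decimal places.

0.9993

P(at least one) = 1 − P(none) = 1 − (1 − 0.365)^16
= 1 − 0.000699 = 0.999301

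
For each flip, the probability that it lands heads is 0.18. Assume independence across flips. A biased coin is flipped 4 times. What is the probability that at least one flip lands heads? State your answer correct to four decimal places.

P(at least one) = 1 − P(none) = 1 − (1 − 0.18)^4
= 1 − 0.452122 = 0.547878

0.5479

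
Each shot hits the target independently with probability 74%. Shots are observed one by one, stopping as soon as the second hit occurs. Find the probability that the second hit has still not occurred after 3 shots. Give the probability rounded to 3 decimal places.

0.168

Needing more than 3 shots ⇔ fewer than 2 successes in the first 3. With X ~ Binomial(3, 0.74), P(Y > 3) = P(X ≤ 1).
  k=0: C(3,0)·0.74^0·0.26^3 = 0.01758
  k=1: C(3,1)·0.74^1·0.26^2 = 0.15007
P(X ≤ 1) = 0.16765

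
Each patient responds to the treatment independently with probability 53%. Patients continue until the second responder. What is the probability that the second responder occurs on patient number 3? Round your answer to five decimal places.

Y = trial on which the second success occurs; negative binomial, r=2, p=0.53.
P(Y=3) = C(2,1) · p^2 · (1−p)^1
= 2 · 0.2809 · 0.47 = 0.2640460

0.26405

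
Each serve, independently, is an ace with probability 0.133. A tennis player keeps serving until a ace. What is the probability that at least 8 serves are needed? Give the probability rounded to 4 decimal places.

0.3682

Y = number of serves to the first success; geometric, p = 0.133.
P(Y > 7) = P(first 7 all fail) = (1−p)^7 = 0.368242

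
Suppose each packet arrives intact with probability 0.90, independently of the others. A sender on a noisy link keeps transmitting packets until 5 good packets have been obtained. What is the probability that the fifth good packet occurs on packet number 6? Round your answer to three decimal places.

0.295

Y = trial on which the fifth success occurs; negative binomial, r=5, p=0.90.
P(Y=6) = C(5,4) · p^5 · (1−p)^1
= 5 · 0.59049 · 0.1 = 0.29524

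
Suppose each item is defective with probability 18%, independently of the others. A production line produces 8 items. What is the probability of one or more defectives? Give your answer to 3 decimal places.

0.796

P(at least one) = 1 − P(none) = 1 − (1 − 0.18)^8
= 1 − 0.20441 = 0.79559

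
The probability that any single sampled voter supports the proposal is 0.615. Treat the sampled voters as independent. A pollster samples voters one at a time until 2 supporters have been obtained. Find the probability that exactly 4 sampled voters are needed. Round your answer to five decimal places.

0.16819

Y = trial on which the second success occurs; negative binomial, r=2, p=0.615.
P(Y=4) = C(3,1) · p^2 · (1−p)^2
= 3 · 0.37822 · 0.14822 = 0.1681872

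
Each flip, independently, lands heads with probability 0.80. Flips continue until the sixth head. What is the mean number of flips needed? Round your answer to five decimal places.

7.50000

Y = total flips until the sixth success; negative binomial with r=6, p=0.80.
E[Y] = r / p = 6 / 0.80 = 7.5000000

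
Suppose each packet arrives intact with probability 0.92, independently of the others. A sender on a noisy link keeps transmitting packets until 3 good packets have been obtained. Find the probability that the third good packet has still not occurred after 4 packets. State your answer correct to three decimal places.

0.034

Needing more than 4 packets ⇔ fewer than 3 successes in the first 4. With X ~ Binomial(4, 0.92), P(Y > 4) = P(X ≤ 2).
  k=0: C(4,0)·0.92^0·0.08^4 = 0.00004
  k=1: C(4,1)·0.92^1·0.08^3 = 0.00188
  k=2: C(4,2)·0.92^2·0.08^2 = 0.03250
P(X ≤ 2) = 0.03443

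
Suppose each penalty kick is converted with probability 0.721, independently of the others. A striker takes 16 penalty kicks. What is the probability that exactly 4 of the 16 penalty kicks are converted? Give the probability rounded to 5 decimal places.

0.00011

X ~ Binomial(n=16, p=0.721).
P(X=4) = C(16,4) · p^4 · (1−p)^12
= 1820 · 0.27023 · 2.2246e-07 = 0.0001094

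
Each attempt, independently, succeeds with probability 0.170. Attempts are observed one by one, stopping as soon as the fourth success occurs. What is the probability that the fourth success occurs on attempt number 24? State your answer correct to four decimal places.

Y = trial on which the fourth success occurs; negative binomial, r=4, p=0.17.
P(Y=24) = C(23,3) · p^4 · (1−p)^20
= 1771 · 0.00083521 · 0.024075 = 0.035610

0.0356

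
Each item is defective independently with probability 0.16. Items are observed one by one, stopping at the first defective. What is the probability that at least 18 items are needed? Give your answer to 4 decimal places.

0.0516

Y = number of items to the first success; geometric, p = 0.16.
P(Y > 17) = P(first 17 all fail) = (1−p)^17 = 0.051612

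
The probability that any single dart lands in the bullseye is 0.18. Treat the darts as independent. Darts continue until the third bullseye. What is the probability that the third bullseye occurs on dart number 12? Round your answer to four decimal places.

Y = trial on which the third success occurs; negative binomial, r=3, p=0.18.
P(Y=12) = C(11,2) · p^3 · (1−p)^9
= 55 · 0.005832 · 0.16762 = 0.053766

0.0538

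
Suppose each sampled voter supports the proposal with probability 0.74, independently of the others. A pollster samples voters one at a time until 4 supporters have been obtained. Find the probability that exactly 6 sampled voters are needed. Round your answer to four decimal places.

0.2027

Y = trial on which the fourth success occurs; negative binomial, r=4, p=0.74.
P(Y=6) = C(5,3) · p^4 · (1−p)^2
= 10 · 0.29987 · 0.0676 = 0.202709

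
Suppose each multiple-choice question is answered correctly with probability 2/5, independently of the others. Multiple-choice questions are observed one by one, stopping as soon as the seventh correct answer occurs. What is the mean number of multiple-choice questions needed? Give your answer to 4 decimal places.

Y = total multiple-choice questions until the seventh success; negative binomial with r=7, p=0.40.
E[Y] = r / p = 7 / 0.40 = 17.500000

17.5000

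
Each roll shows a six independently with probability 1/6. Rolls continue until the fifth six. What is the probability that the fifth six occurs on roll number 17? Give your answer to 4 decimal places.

0.0263

Y = trial on which the fifth success occurs; negative binomial, r=5, p=0.166667.
P(Y=17) = C(16,4) · p^5 · (1−p)^12
= 1820 · 0.0001286 · 0.11216 = 0.026251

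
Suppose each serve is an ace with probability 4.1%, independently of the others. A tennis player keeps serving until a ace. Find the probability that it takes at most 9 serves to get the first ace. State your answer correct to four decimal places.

Y = number of serves to the first success; geometric, p = 0.041.
P(Y ≤ 9) = 1 − (1−p)^9 = 1 − 0.686068 = 0.313932

0.3139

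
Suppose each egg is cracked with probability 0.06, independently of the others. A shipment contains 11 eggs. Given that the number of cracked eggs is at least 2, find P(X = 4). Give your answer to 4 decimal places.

X ~ Binomial(11, 0.06). Want P(X=4 | X≥2) = P(X=4) / P(X≥2).
P(X=4) = C(11,4)·0.06^4·0.94^7 = 0.002773
P(X≥2) = 1 − 0.506298 − 0.355486 = 0.138216
Ratio = 0.002773 / 0.138216 = 0.020066

0.0201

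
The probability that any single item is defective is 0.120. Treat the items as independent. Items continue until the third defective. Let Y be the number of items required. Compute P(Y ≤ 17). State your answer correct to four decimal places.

0.3345

Finishing within 17 items ⇔ at least 3 successes in the first 17. With X ~ Binomial(17, 0.12), P(Y ≤ 17) = 1 − P(X ≤ 2).
  k=0: C(17,0)·0.12^0·0.88^17 = 0.113817
  k=1: C(17,1)·0.12^1·0.88^16 = 0.263847
  k=2: C(17,2)·0.12^2·0.88^15 = 0.287834
1 − 0.665498 = 0.334502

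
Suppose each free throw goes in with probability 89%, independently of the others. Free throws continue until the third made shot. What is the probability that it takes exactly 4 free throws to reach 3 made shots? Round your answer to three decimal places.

0.233

Y = trial on which the third success occurs; negative binomial, r=3, p=0.89.
P(Y=4) = C(3,2) · p^3 · (1−p)^1
= 3 · 0.70497 · 0.11 = 0.23264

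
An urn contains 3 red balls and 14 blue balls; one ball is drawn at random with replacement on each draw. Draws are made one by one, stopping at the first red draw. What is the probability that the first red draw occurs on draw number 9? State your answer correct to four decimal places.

Geometric (trials to first success), p = 0.176471.
P(Y = 9) = (1−p)^8 · p = 0.21156 · 0.176471 = 0.037334

0.0373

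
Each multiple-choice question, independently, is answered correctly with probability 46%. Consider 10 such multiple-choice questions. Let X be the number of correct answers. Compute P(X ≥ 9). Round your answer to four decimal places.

X ~ Binomial(10, 0.46); P(X ≥ 9) = Σ C(10,k) p^k (1−p)^(10−k) over k:
  k=9: C(10,9)·0.46^9·0.54^1 = 0.004980
  k=10: C(10,10)·0.46^10·0.54^0 = 0.000424
Total = 0.005404

0.0054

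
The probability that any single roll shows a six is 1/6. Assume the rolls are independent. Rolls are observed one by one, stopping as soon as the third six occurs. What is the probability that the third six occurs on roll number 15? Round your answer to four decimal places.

Y = trial on which the third success occurs; negative binomial, r=3, p=0.166667.
P(Y=15) = C(14,2) · p^3 · (1−p)^12
= 91 · 0.0046296 · 0.11216 = 0.047251

0.0473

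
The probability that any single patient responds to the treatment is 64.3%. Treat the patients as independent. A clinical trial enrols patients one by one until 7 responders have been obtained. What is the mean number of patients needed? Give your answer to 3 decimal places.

10.886

Y = total patients until the seventh success; negative binomial with r=7, p=0.643.
E[Y] = r / p = 7 / 0.643 = 10.88647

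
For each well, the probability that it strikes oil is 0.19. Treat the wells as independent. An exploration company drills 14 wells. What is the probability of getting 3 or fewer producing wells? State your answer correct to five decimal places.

0.73211

X ~ Binomial(14, 0.19); P(X ≤ 3) = Σ C(14,k) p^k (1−p)^(14−k) over k:
  k=0: C(14,0)·0.19^0·0.81^14 = 0.0523348
  k=1: C(14,1)·0.19^1·0.81^13 = 0.1718648
  k=2: C(14,2)·0.19^2·0.81^12 = 0.2620407
  k=3: C(14,3)·0.19^3·0.81^11 = 0.2458654
Total = 0.7321057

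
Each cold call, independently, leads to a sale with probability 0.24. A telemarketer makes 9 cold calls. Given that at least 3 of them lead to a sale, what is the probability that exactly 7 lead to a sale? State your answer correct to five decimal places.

0.00257

X ~ Binomial(9, 0.24). Want P(X=7 | X≥3) = P(X=7) / P(X≥3).
P(X=7) = C(9,7)·0.24^7·0.76^2 = 0.0009537
P(X≥3) = 1 − 0.0845906 − 0.2404155 − 0.3036828 = 0.3713111
Ratio = 0.0009537 / 0.3713111 = 0.0025684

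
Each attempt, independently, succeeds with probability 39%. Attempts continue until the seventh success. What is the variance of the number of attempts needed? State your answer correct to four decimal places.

Y = total attempts until the seventh success; negative binomial with r=7, p=0.39.
Var(Y) = r(1−p)/p² = 7·0.61 / 0.39² = 28.073636

28.0736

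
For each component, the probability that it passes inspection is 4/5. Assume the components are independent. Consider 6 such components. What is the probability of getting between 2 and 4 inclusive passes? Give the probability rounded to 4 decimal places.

X ~ Binomial(6, 0.80); P(2 ≤ X ≤ 4) = Σ C(6,k) p^k (1−p)^(6−k) over k:
  k=2: C(6,2)·0.80^2·0.20^4 = 0.015360
  k=3: C(6,3)·0.80^3·0.20^3 = 0.081920
  k=4: C(6,4)·0.80^4·0.20^2 = 0.245760
Total = 0.343040

0.3430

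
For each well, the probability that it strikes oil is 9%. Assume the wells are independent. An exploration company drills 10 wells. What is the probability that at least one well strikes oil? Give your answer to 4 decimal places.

P(at least one) = 1 − P(none) = 1 − (1 − 0.09)^10
= 1 − 0.389416 = 0.610584

0.6106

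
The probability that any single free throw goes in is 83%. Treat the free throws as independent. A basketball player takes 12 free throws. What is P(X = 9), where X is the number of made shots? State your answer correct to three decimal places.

0.202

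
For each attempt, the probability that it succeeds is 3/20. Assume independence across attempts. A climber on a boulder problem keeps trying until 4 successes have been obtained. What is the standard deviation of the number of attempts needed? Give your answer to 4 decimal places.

Y = total attempts until the fourth success; negative binomial with r=4, p=0.15.
SD(Y) = √[r(1−p)/p²] = √(151.111111) = 12.292726

12.2927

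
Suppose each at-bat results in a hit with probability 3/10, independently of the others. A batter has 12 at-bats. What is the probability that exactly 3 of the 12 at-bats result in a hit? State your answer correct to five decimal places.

0.23970

X ~ Binomial(n=12, p=0.30).
P(X=3) = C(12,3) · p^3 · (1−p)^9
= 220 · 0.027 · 0.040354 = 0.2397004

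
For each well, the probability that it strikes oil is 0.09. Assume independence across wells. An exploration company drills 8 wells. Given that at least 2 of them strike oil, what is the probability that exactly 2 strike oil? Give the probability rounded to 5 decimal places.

0.81680

X ~ Binomial(8, 0.09). Want P(X=2 | X≥2) = P(X=2) / P(X≥2).
P(X=2) = C(8,2)·0.09^2·0.91^6 = 0.1287927
P(X≥2) = 1 − 0.4702525 − 0.3720679 = 0.1576795
Ratio = 0.1287927 / 0.1576795 = 0.8168006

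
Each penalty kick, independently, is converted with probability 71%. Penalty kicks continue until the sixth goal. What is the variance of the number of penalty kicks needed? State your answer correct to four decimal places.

Y = total penalty kicks until the sixth success; negative binomial with r=6, p=0.71.
Var(Y) = r(1−p)/p² = 6·0.29 / 0.71² = 3.451696

3.4517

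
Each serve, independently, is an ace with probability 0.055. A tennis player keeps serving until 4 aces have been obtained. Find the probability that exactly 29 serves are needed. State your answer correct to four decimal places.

0.0073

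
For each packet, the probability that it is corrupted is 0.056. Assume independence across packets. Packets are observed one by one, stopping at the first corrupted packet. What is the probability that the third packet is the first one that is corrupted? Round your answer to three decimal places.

Geometric (trials to first success), p = 0.056.
P(Y = 3) = (1−p)^2 · p = 0.89114 · 0.056 = 0.04990

0.050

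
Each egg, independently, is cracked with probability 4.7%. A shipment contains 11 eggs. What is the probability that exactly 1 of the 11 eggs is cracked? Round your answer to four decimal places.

X ~ Binomial(n=11, p=0.047).
P(X=1) = C(11,1) · p^1 · (1−p)^10
= 11 · 0.047 · 0.61792 = 0.319462

0.3195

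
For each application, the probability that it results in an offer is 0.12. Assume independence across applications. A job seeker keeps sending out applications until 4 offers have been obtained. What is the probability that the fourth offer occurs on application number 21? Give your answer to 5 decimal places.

0.02691

Y = trial on which the fourth success occurs; negative binomial, r=4, p=0.12.
P(Y=21) = C(20,3) · p^4 · (1−p)^17
= 1140 · 0.00020736 · 0.11382 = 0.0269051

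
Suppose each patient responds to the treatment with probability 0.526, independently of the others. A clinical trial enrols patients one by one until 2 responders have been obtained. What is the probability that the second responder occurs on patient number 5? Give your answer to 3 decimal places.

Y = trial on which the second success occurs; negative binomial, r=2, p=0.526.
P(Y=5) = C(4,1) · p^2 · (1−p)^3
= 4 · 0.27668 · 0.1065 = 0.11786

0.118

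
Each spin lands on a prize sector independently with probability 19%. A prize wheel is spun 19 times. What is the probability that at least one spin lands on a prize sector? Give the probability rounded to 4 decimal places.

P(at least one) = 1 − P(none) = 1 − (1 − 0.19)^19
= 1 − 0.018248 = 0.981752

0.9818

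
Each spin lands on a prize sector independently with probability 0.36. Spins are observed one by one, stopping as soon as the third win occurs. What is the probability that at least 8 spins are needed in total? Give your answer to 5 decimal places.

Needing more than 7 spins ⇔ fewer than 3 successes in the first 7. With X ~ Binomial(7, 0.36), P(Y > 7) = P(X ≤ 2).
  k=0: C(7,0)·0.36^0·0.64^7 = 0.0439805
  k=1: C(7,1)·0.36^1·0.64^6 = 0.1731731
  k=2: C(7,2)·0.36^2·0.64^5 = 0.2922296
P(X ≤ 2) = 0.5093831

0.50938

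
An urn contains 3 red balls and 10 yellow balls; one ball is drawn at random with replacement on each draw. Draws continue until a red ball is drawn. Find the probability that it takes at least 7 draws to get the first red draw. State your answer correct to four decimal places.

0.2072

Y = number of draws to the first success; geometric, p = 0.230769.
P(Y > 6) = P(first 6 all fail) = (1−p)^6 = 0.207176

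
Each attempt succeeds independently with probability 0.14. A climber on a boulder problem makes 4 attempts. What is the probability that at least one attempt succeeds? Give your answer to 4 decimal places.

P(at least one) = 1 − P(none) = 1 − (1 − 0.14)^4
= 1 − 0.547008 = 0.452992

0.4530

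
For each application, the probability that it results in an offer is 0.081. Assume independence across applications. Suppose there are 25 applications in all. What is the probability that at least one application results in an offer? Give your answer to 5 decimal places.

0.87897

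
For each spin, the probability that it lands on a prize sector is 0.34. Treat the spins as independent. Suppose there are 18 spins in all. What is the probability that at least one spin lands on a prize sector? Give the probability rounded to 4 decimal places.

0.9994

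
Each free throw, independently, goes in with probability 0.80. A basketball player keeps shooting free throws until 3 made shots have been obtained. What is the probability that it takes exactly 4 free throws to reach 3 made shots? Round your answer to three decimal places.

0.307

Y = trial on which the third success occurs; negative binomial, r=3, p=0.80.
P(Y=4) = C(3,2) · p^3 · (1−p)^1
= 3 · 0.512 · 0.2 = 0.30720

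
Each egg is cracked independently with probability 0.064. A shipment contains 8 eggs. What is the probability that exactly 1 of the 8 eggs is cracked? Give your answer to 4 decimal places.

X ~ Binomial(n=8, p=0.064).
P(X=1) = C(8,1) · p^1 · (1−p)^7
= 8 · 0.064 · 0.62941 = 0.322256

0.3223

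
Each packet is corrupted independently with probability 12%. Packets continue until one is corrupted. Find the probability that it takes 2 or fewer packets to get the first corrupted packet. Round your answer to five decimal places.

0.22560

Y = number of packets to the first success; geometric, p = 0.12.
P(Y ≤ 2) = 1 − (1−p)^2 = 1 − 0.7744000 = 0.2256000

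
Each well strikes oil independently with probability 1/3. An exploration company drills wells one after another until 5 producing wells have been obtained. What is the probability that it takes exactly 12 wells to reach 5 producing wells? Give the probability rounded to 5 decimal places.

0.07948

Y = trial on which the fifth success occurs; negative binomial, r=5, p=0.333333.
P(Y=12) = C(11,4) · p^5 · (1−p)^7
= 330 · 0.0041152 · 0.058528 = 0.0794820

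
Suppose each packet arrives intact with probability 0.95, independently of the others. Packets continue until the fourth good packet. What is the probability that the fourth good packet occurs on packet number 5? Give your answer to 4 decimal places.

0.1629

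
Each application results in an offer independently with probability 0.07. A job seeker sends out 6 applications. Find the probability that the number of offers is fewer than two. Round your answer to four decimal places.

X ~ Binomial(6, 0.07); P(X ≤ 1) = Σ C(6,k) p^k (1−p)^(6−k) over k:
  k=0: C(6,0)·0.07^0·0.93^6 = 0.646990
  k=1: C(6,1)·0.07^1·0.93^5 = 0.292189
Total = 0.939179

0.9392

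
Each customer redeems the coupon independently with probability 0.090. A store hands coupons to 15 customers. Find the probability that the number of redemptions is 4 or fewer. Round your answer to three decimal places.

0.992

X ~ Binomial(15, 0.09); P(X ≤ 4) = Σ C(15,k) p^k (1−p)^(15−k) over k:
  k=0: C(15,0)·0.09^0·0.91^15 = 0.24301
  k=1: C(15,1)·0.09^1·0.91^14 = 0.36051
  k=2: C(15,2)·0.09^2·0.91^13 = 0.24958
  k=3: C(15,3)·0.09^3·0.91^12 = 0.10696
  k=4: C(15,4)·0.09^4·0.91^11 = 0.03174
Total = 0.99180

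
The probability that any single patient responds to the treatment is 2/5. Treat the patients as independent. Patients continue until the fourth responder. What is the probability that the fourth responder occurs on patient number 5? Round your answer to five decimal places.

Y = trial on which the fourth success occurs; negative binomial, r=4, p=0.40.
P(Y=5) = C(4,3) · p^4 · (1−p)^1
= 4 · 0.0256 · 0.6 = 0.0614400

0.06144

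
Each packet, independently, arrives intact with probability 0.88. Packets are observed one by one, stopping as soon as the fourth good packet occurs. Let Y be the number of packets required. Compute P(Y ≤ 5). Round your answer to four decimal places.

Finishing within 5 packets ⇔ at least 4 successes in the first 5. With X ~ Binomial(5, 0.88), P(Y ≤ 5) = 1 − P(X ≤ 3).
  k=0: C(5,0)·0.88^0·0.12^5 = 0.000025
  k=1: C(5,1)·0.88^1·0.12^4 = 0.000912
  k=2: C(5,2)·0.88^2·0.12^3 = 0.013382
  k=3: C(5,3)·0.88^3·0.12^2 = 0.098132
1 − 0.112451 = 0.887549

0.8875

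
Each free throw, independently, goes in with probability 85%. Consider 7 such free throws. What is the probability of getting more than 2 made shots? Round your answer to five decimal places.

X ~ Binomial(7, 0.85); P(X ≥ 3) = Σ C(7,k) p^k (1−p)^(7−k) over k:
  k=3: C(7,3)·0.85^3·0.15^4 = 0.0108815
  k=4: C(7,4)·0.85^4·0.15^3 = 0.0616620
  k=5: C(7,5)·0.85^5·0.15^2 = 0.2096508
  k=6: C(7,6)·0.85^6·0.15^1 = 0.3960070
  k=7: C(7,7)·0.85^7·0.15^0 = 0.3205771
Total = 0.9987784

0.99878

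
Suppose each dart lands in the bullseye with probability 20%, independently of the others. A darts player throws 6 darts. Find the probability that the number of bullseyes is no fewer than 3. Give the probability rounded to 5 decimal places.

X ~ Binomial(6, 0.20); P(X ≥ 3) = Σ C(6,k) p^k (1−p)^(6−k) over k:
  k=3: C(6,3)·0.20^3·0.80^3 = 0.0819200
  k=4: C(6,4)·0.20^4·0.80^2 = 0.0153600
  k=5: C(6,5)·0.20^5·0.80^1 = 0.0015360
  k=6: C(6,6)·0.20^6·0.80^0 = 0.0000640
Total = 0.0988800

0.09888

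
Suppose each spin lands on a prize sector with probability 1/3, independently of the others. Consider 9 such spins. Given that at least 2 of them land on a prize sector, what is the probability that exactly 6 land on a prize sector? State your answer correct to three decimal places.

0.040

X ~ Binomial(9, 0.333333). Want P(X=6 | X≥2) = P(X=6) / P(X≥2).
P(X=6) = C(9,6)·0.333333^6·0.666667^3 = 0.03414
P(X≥2) = 1 − 0.02601 − 0.11706 = 0.85693
Ratio = 0.03414 / 0.85693 = 0.03984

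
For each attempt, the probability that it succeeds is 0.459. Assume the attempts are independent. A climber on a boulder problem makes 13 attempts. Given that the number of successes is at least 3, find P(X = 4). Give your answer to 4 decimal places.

0.1290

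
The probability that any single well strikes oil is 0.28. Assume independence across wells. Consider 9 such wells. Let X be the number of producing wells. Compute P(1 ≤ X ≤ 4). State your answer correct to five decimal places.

X ~ Binomial(9, 0.28); P(1 ≤ X ≤ 4) = Σ C(9,k) p^k (1−p)^(9−k) over k:
  k=1: C(9,1)·0.28^1·0.72^8 = 0.1819954
  k=2: C(9,2)·0.28^2·0.72^7 = 0.2831040
  k=3: C(9,3)·0.28^3·0.72^6 = 0.2568907
  k=4: C(9,4)·0.28^4·0.72^5 = 0.1498529
Total = 0.8718431

0.87184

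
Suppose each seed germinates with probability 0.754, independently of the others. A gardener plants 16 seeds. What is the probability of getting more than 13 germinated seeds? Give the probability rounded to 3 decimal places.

0.207

X ~ Binomial(16, 0.754); P(X ≥ 14) = Σ C(16,k) p^k (1−p)^(16−k) over k:
  k=14: C(16,14)·0.754^14·0.246^2 = 0.13940
  k=15: C(16,15)·0.754^15·0.246^1 = 0.05697
  k=16: C(16,16)·0.754^16·0.246^0 = 0.01091
Total = 0.20728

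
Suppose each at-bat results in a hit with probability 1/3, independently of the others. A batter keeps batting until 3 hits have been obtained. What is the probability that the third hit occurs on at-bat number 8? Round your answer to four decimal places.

Y = trial on which the third success occurs; negative binomial, r=3, p=0.333333.
P(Y=8) = C(7,2) · p^3 · (1−p)^5
= 21 · 0.037037 · 0.13169 = 0.102423

0.1024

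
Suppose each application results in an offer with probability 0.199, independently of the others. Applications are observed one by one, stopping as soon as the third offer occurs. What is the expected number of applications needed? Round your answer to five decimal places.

15.07538

Y = total applications until the third success; negative binomial with r=3, p=0.199.
E[Y] = r / p = 3 / 0.199 = 15.0753769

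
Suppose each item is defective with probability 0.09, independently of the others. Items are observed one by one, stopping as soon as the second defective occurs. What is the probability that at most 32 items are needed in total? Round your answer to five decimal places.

0.79633

Finishing within 32 items ⇔ at least 2 successes in the first 32. With X ~ Binomial(32, 0.09), P(Y ≤ 32) = 1 − P(X ≤ 1).
  k=0: C(32,0)·0.09^0·0.91^32 = 0.0489018
  k=1: C(32,1)·0.09^1·0.91^31 = 0.1547660
1 − 0.2036678 = 0.7963322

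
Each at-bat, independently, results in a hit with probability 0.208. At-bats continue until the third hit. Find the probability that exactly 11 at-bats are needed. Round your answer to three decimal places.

Y = trial on which the third success occurs; negative binomial, r=3, p=0.208.
P(Y=11) = C(10,2) · p^3 · (1−p)^8
= 45 · 0.0089989 · 0.15481 = 0.06269

0.063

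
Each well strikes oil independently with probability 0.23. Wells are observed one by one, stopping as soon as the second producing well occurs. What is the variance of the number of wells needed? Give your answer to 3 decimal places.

29.112

Y = total wells until the second success; negative binomial with r=2, p=0.23.
Var(Y) = r(1−p)/p² = 2·0.77 / 0.23² = 29.11153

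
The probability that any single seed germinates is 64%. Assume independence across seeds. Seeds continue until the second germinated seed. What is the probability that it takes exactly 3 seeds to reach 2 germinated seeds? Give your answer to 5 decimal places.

Y = trial on which the second success occurs; negative binomial, r=2, p=0.64.
P(Y=3) = C(2,1) · p^2 · (1−p)^1
= 2 · 0.4096 · 0.36 = 0.2949120

0.29491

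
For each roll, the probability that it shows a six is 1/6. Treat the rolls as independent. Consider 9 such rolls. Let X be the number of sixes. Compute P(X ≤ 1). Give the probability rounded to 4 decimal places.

0.5427

X ~ Binomial(9, 0.166667); P(X ≤ 1) = Σ C(9,k) p^k (1−p)^(9−k) over k:
  k=0: C(9,0)·0.166667^0·0.833333^9 = 0.193807
  k=1: C(9,1)·0.166667^1·0.833333^8 = 0.348852
Total = 0.542659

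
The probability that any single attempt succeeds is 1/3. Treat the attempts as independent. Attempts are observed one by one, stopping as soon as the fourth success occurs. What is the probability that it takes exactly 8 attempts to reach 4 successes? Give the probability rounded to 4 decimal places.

Y = trial on which the fourth success occurs; negative binomial, r=4, p=0.333333.
P(Y=8) = C(7,3) · p^4 · (1−p)^4
= 35 · 0.012346 · 0.19753 = 0.085353

0.0854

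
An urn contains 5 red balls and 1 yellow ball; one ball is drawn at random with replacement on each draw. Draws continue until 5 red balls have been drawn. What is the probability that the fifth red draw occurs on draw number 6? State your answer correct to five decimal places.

0.33490

Y = trial on which the fifth success occurs; negative binomial, r=5, p=0.833333.
P(Y=6) = C(5,4) · p^5 · (1−p)^1
= 5 · 0.40188 · 0.16667 = 0.3348980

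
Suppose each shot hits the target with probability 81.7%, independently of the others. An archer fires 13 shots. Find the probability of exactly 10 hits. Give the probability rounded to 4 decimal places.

0.2322

X ~ Binomial(n=13, p=0.817).
P(X=10) = C(13,10) · p^10 · (1−p)^3
= 286 · 0.1325 · 0.0061285 = 0.232242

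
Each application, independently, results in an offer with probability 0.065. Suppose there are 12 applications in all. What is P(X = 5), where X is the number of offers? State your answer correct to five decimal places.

0.00057

X ~ Binomial(n=12, p=0.065).
P(X=5) = C(12,5) · p^5 · (1−p)^7
= 792 · 1.1603e-06 · 0.62471 = 0.0005741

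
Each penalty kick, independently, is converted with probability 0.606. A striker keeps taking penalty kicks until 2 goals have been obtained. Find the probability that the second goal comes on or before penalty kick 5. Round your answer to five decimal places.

Finishing within 5 penalty kicks ⇔ at least 2 successes in the first 5. With X ~ Binomial(5, 0.606), P(Y ≤ 5) = 1 − P(X ≤ 1).
  k=0: C(5,0)·0.606^0·0.394^5 = 0.0094947
  k=1: C(5,1)·0.606^1·0.394^4 = 0.0730176
1 − 0.0825123 = 0.9174877

0.91749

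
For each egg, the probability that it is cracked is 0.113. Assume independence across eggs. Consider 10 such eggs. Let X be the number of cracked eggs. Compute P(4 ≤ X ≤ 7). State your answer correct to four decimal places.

0.0195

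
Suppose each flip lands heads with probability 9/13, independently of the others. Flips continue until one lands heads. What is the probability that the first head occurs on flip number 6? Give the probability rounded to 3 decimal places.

Geometric (trials to first success), p = 0.692308.
P(Y = 6) = (1−p)^5 · p = 0.0027579 · 0.692308 = 0.00191

0.002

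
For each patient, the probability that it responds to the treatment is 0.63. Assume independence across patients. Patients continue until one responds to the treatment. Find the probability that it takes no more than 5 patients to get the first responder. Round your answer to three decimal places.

Y = number of patients to the first success; geometric, p = 0.63.
P(Y ≤ 5) = 1 − (1−p)^5 = 1 − 0.00693 = 0.99307

0.993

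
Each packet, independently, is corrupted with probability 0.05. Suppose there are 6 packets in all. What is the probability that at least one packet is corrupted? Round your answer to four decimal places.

P(at least one) = 1 − P(none) = 1 − (1 − 0.05)^6
= 1 − 0.735092 = 0.264908

0.2649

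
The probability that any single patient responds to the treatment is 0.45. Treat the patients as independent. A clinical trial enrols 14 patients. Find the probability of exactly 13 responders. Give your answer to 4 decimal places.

0.0002

X ~ Binomial(n=14, p=0.45).
P(X=13) = C(14,13) · p^13 · (1−p)^1
= 14 · 3.1029e-05 · 0.55 = 0.000239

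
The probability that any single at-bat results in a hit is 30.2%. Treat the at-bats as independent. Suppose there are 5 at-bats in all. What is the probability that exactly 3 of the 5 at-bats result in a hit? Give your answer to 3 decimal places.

X ~ Binomial(n=5, p=0.302).
P(X=3) = C(5,3) · p^3 · (1−p)^2
= 10 · 0.027544 · 0.4872 = 0.13419

0.134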